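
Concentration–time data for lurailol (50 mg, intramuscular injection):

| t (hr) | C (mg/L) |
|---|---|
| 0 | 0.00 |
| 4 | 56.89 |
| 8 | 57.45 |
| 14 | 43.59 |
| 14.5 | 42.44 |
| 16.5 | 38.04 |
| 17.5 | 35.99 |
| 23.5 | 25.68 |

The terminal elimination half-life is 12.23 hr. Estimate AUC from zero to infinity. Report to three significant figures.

AUC = 1420 mg/L·hr

Trapezoidal AUC_0→23.5:
  [0→4]: (0.00+56.89)/2 × 4 = 113.78
  [4→8]: (56.89+57.45)/2 × 4 = 228.68
  [8→14]: (57.45+43.59)/2 × 6 = 303.12
  [14→14.5]: (43.59+42.44)/2 × 0.5 = 21.5075
  [14.5→16.5]: (42.44+38.04)/2 × 2 = 80.48
  [16.5→17.5]: (38.04+35.99)/2 × 1 = 37.015
  [17.5→23.5]: (35.99+25.68)/2 × 6 = 185.01
  Sum = 969.5925 mg/L·hr
k_e = ln2 / t½ = 0.693147 / 12.23 = 0.0567 hr^-1
Extrapolated tail: C_last / k_e = 25.68 / 0.0567 = 452.910
AUC_0→∞ = 969.5925 + 452.910 = 1422.5025 mg/L·hr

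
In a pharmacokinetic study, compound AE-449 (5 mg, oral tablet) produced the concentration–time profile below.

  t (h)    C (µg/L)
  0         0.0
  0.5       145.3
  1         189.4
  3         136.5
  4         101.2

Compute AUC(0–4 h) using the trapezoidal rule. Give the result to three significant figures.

AUC = 565 µg/L·h

Trapezoidal AUC_0→4:
  [0→0.5]: (0.0+145.3)/2 × 0.5 = 36.325
  [0.5→1]: (145.3+189.4)/2 × 0.5 = 83.675
  [1→3]: (189.4+136.5)/2 × 2 = 325.9
  [3→4]: (136.5+101.2)/2 × 1 = 118.85
  Sum = 564.75 µg/L·h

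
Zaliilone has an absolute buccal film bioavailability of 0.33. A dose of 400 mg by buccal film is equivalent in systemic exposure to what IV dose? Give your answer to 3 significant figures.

D_iv = 132 mg

Systemic exposure from an extravascular dose = F × D_ev, so the equivalent IV dose is F × D_ev.
D_iv = F × D_ev = 0.33 × 400 = 132 mg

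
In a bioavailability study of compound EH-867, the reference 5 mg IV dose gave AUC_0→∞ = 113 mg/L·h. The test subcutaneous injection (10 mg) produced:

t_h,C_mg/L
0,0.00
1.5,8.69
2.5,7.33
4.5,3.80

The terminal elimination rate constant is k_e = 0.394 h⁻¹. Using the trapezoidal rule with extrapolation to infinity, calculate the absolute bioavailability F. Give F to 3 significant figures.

F = 0.156

Trapezoidal AUC_0→4.5 (subcutaneous injection):
  [0→1.5]: (0.00+8.69)/2 × 1.5 = 6.5175
  [1.5→2.5]: (8.69+7.33)/2 × 1 = 8.01
  [2.5→4.5]: (7.33+3.80)/2 × 2 = 11.13
  Sum = 25.6575 mg/L·h
Tail: C_last/k_e = 3.80/0.394 = 9.645
AUC_0→∞ (subcutaneous injection) = 25.6575 + 9.645 = 35.3025 mg/L·h
F = (AUC_ev/D_ev)/(AUC_iv/D_iv) = (35.3025/10)/(113/5) = 3.53025/22.6 = 0.1562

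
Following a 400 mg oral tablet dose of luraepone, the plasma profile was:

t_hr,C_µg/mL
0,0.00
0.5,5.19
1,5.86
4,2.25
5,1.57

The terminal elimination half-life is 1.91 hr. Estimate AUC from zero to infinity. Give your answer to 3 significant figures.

AUC = 22.5 µg/mL·hr

Trapezoidal AUC_0→5:
  [0→0.5]: (0.00+5.19)/2 × 0.5 = 1.2975
  [0.5→1]: (5.19+5.86)/2 × 0.5 = 2.7625
  [1→4]: (5.86+2.25)/2 × 3 = 12.165
  [4→5]: (2.25+1.57)/2 × 1 = 1.91
  Sum = 18.135 µg/mL·hr
k_e = ln2 / t½ = 0.693147 / 1.91 = 0.3629 hr^-1
Extrapolated tail: C_last / k_e = 1.57 / 0.3629 = 4.326
AUC_0→∞ = 18.135 + 4.326 = 22.461 µg/mL·hr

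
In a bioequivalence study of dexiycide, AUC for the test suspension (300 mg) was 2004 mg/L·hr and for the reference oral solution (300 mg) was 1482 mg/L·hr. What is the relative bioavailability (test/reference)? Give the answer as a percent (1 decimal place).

F_rel = (AUC_test/D_test) / (AUC_ref/D_ref)
      = (2004/300) / (1482/300)
      = 6.68 / 4.94 = 1.3522 = 135.22%

F_rel = 135.2%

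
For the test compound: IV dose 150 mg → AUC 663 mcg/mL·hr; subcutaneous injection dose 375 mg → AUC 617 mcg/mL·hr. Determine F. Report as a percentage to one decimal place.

F = (AUC_ev / D_ev) / (AUC_iv / D_iv)
  = (617/375) / (663/150)
  = 1.64533 / 4.42 = 0.3722
  = 37.22%

F = 37.2%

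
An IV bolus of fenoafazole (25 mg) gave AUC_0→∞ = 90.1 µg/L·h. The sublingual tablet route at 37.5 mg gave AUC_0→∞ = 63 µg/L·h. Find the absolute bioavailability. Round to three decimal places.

F = 0.466

F = (AUC_ev / D_ev) / (AUC_iv / D_iv)
  = (63/37.5) / (90.1/25)
  = 1.68 / 3.604 = 0.4661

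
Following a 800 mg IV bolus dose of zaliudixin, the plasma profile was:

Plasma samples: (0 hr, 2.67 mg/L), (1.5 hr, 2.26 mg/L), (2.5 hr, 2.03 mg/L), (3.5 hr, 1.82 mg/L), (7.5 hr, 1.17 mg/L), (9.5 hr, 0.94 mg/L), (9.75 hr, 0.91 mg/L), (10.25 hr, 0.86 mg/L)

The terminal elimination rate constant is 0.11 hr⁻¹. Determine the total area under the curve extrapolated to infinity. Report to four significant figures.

AUC = 24.35 mg/L·hr

Trapezoidal AUC_0→10.25:
  [0→1.5]: (2.67+2.26)/2 × 1.5 = 3.6975
  [1.5→2.5]: (2.26+2.03)/2 × 1 = 2.145
  [2.5→3.5]: (2.03+1.82)/2 × 1 = 1.925
  [3.5→7.5]: (1.82+1.17)/2 × 4 = 5.98
  [7.5→9.5]: (1.17+0.94)/2 × 2 = 2.11
  [9.5→9.75]: (0.94+0.91)/2 × 0.25 = 0.23125
  [9.75→10.25]: (0.91+0.86)/2 × 0.5 = 0.4425
  Sum = 16.53125 mg/L·hr
Extrapolated tail: C_last / k_e = 0.86 / 0.11 = 7.818
AUC_0→∞ = 16.53125 + 7.818 = 24.34925 mg/L·hr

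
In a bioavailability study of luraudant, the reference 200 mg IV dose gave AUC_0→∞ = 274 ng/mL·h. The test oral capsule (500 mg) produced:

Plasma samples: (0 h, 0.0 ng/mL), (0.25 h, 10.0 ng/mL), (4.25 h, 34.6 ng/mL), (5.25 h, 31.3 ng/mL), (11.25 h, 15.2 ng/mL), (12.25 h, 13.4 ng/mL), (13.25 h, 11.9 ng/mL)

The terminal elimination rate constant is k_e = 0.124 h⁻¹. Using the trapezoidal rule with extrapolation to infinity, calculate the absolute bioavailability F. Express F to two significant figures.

F = 0.56

Trapezoidal AUC_0→13.25 (oral capsule):
  [0→0.25]: (0.0+10.0)/2 × 0.25 = 1.25
  [0.25→4.25]: (10.0+34.6)/2 × 4 = 89.2
  [4.25→5.25]: (34.6+31.3)/2 × 1 = 32.95
  [5.25→11.25]: (31.3+15.2)/2 × 6 = 139.5
  [11.25→12.25]: (15.2+13.4)/2 × 1 = 14.3
  [12.25→13.25]: (13.4+11.9)/2 × 1 = 12.65
  Sum = 289.85 ng/mL·h
Tail: C_last/k_e = 11.9/0.124 = 95.968
AUC_0→∞ (oral capsule) = 289.85 + 95.968 = 385.818 ng/mL·h
F = (AUC_ev/D_ev)/(AUC_iv/D_iv) = (385.818/500)/(274/200) = 0.771636/1.37 = 0.5632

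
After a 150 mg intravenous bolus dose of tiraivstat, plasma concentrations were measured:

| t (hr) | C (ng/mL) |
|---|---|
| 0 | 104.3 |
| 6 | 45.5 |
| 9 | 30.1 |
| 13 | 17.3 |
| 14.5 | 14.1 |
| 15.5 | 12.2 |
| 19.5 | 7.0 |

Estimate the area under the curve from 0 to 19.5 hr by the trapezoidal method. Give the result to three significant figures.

AUC = 733 ng/mL·hr

Trapezoidal AUC_0→19.5:
  [0→6]: (104.3+45.5)/2 × 6 = 449.4
  [6→9]: (45.5+30.1)/2 × 3 = 113.4
  [9→13]: (30.1+17.3)/2 × 4 = 94.8
  [13→14.5]: (17.3+14.1)/2 × 1.5 = 23.55
  [14.5→15.5]: (14.1+12.2)/2 × 1 = 13.15
  [15.5→19.5]: (12.2+7.0)/2 × 4 = 38.4
  Sum = 732.7 ng/mL·hr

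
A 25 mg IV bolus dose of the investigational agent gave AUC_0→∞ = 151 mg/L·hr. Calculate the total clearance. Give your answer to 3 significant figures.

CL = Dose_iv / AUC_0→∞
   = 25 / 151 = 0.165563 L/hr

CL = 0.166 L/hr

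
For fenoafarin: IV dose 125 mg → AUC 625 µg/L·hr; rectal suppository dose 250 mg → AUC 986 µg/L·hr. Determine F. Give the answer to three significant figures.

F = (AUC_ev / D_ev) / (AUC_iv / D_iv)
  = (986/250) / (625/125)
  = 3.944 / 5 = 0.7888

F = 0.789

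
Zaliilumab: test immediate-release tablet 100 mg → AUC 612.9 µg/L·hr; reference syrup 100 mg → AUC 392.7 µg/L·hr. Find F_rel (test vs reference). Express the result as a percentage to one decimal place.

F_rel = 156.1%

F_rel = (AUC_test/D_test) / (AUC_ref/D_ref)
      = (612.9/100) / (392.7/100)
      = 6.129 / 3.927 = 1.5607 = 156.07%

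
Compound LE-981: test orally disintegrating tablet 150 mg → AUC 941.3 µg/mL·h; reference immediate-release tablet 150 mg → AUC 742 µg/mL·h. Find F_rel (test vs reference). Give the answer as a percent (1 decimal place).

F_rel = (AUC_test/D_test) / (AUC_ref/D_ref)
      = (941.3/150) / (742/150)
      = 6.27533 / 4.94667 = 1.2686 = 126.86%

F_rel = 126.9%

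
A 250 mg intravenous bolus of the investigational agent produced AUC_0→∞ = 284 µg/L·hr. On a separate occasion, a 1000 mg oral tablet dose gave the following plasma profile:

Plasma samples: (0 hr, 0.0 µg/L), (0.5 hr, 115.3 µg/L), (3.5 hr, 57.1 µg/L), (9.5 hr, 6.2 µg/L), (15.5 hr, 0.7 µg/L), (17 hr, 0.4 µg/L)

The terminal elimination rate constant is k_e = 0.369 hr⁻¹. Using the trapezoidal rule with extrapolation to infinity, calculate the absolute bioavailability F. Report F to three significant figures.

F = 0.440

Trapezoidal AUC_0→17 (oral tablet):
  [0→0.5]: (0.0+115.3)/2 × 0.5 = 28.825
  [0.5→3.5]: (115.3+57.1)/2 × 3 = 258.6
  [3.5→9.5]: (57.1+6.2)/2 × 6 = 189.9
  [9.5→15.5]: (6.2+0.7)/2 × 6 = 20.7
  [15.5→17]: (0.7+0.4)/2 × 1.5 = 0.825
  Sum = 498.85 µg/L·hr
Tail: C_last/k_e = 0.4/0.369 = 1.084
AUC_0→∞ (oral tablet) = 498.85 + 1.084 = 499.934 µg/L·hr
F = (AUC_ev/D_ev)/(AUC_iv/D_iv) = (499.934/1000)/(284/250) = 0.499934/1.136 = 0.4401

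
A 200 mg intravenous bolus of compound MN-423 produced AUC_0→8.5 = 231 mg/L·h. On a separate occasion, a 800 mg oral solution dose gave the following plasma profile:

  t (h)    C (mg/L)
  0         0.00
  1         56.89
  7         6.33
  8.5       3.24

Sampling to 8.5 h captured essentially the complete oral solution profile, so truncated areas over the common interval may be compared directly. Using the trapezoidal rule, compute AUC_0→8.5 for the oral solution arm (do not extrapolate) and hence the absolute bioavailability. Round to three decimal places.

Trapezoidal AUC_0→8.5 (oral solution):
  [0→1]: (0.00+56.89)/2 × 1 = 28.445
  [1→7]: (56.89+6.33)/2 × 6 = 189.66
  [7→8.5]: (6.33+3.24)/2 × 1.5 = 7.1775
  Sum = 225.2825 mg/L·h
F = (AUC_ev/D_ev)/(AUC_iv/D_iv) = (225.2825/800)/(231/200) = 0.281603/1.155 = 0.2438

F = 0.244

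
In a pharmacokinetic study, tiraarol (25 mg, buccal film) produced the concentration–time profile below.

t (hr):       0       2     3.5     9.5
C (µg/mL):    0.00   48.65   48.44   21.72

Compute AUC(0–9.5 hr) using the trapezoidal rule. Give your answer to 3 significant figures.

AUC = 332 µg/mL·hr

Trapezoidal AUC_0→9.5:
  [0→2]: (0.00+48.65)/2 × 2 = 48.65
  [2→3.5]: (48.65+48.44)/2 × 1.5 = 72.8175
  [3.5→9.5]: (48.44+21.72)/2 × 6 = 210.48
  Sum = 331.9475 µg/mL·hr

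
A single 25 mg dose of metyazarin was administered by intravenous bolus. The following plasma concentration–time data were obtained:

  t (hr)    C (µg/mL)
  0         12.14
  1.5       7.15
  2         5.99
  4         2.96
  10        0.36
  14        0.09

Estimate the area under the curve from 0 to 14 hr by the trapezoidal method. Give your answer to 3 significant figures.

Trapezoidal AUC_0→14:
  [0→1.5]: (12.14+7.15)/2 × 1.5 = 14.4675
  [1.5→2]: (7.15+5.99)/2 × 0.5 = 3.285
  [2→4]: (5.99+2.96)/2 × 2 = 8.95
  [4→10]: (2.96+0.36)/2 × 6 = 9.96
  [10→14]: (0.36+0.09)/2 × 4 = 0.9
  Sum = 37.5625 µg/mL·hr

AUC = 37.6 µg/mL·hr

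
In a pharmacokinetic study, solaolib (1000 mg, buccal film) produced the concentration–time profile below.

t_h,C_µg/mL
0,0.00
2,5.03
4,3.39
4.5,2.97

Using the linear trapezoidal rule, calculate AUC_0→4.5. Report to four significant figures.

Trapezoidal AUC_0→4.5:
  [0→2]: (0.00+5.03)/2 × 2 = 5.03
  [2→4]: (5.03+3.39)/2 × 2 = 8.42
  [4→4.5]: (3.39+2.97)/2 × 0.5 = 1.59
  Sum = 15.04 µg/mL·h

AUC = 15.04 µg/mL·h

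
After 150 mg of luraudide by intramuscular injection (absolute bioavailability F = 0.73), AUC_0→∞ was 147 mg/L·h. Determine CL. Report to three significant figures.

CL = F × Dose / AUC_0→∞
   = 0.73 × 150 / 147 = 0.744898 L/h

CL = 0.745 L/h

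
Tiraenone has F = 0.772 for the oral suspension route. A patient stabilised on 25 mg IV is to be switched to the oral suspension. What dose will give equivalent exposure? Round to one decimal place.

For equal systemic exposure: F × D_ev = D_iv
D_ev = D_iv / F = 25 / 0.772 = 32.3834 mg

D_oral = 32.4 mg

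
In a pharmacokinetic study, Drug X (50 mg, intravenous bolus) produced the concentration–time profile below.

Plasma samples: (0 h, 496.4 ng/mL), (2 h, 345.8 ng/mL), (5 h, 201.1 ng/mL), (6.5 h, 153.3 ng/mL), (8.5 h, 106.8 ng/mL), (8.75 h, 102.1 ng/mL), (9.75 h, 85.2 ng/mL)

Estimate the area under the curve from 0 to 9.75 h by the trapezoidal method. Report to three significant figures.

AUC = 2310 ng/mL·h

Trapezoidal AUC_0→9.75:
  [0→2]: (496.4+345.8)/2 × 2 = 842.2
  [2→5]: (345.8+201.1)/2 × 3 = 820.35
  [5→6.5]: (201.1+153.3)/2 × 1.5 = 265.8
  [6.5→8.5]: (153.3+106.8)/2 × 2 = 260.1
  [8.5→8.75]: (106.8+102.1)/2 × 0.25 = 26.1125
  [8.75→9.75]: (102.1+85.2)/2 × 1 = 93.65
  Sum = 2308.2125 ng/mL·h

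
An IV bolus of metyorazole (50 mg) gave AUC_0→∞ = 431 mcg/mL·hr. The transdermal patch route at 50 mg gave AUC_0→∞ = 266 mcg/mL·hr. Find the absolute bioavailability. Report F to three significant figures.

F = 0.617

F = (AUC_ev / D_ev) / (AUC_iv / D_iv)
  = (266/50) / (431/50)
  = 5.32 / 8.62 = 0.6172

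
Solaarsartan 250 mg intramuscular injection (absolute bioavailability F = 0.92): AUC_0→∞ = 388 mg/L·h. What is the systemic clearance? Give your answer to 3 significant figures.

CL = 0.593 L/h

CL = F × Dose / AUC_0→∞
   = 0.92 × 250 / 388 = 0.592784 L/h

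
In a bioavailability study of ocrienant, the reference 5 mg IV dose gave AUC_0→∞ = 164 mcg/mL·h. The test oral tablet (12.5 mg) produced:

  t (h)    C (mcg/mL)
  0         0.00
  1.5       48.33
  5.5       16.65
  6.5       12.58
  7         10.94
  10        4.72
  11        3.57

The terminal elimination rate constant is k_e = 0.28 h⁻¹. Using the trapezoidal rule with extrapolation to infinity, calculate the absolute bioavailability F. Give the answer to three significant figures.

F = 0.554

Trapezoidal AUC_0→11 (oral tablet):
  [0→1.5]: (0.00+48.33)/2 × 1.5 = 36.2475
  [1.5→5.5]: (48.33+16.65)/2 × 4 = 129.96
  [5.5→6.5]: (16.65+12.58)/2 × 1 = 14.615
  [6.5→7]: (12.58+10.94)/2 × 0.5 = 5.88
  [7→10]: (10.94+4.72)/2 × 3 = 23.49
  [10→11]: (4.72+3.57)/2 × 1 = 4.145
  Sum = 214.3375 mcg/mL·h
Tail: C_last/k_e = 3.57/0.28 = 12.750
AUC_0→∞ (oral tablet) = 214.3375 + 12.750 = 227.0875 mcg/mL·h
F = (AUC_ev/D_ev)/(AUC_iv/D_iv) = (227.0875/12.5)/(164/5) = 18.167/32.8 = 0.5539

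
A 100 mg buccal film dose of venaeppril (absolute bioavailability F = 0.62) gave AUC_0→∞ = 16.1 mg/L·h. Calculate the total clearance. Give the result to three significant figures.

CL = F × Dose / AUC_0→∞
   = 0.62 × 100 / 16.1 = 3.85093 L/h

CL = 3.85 L/h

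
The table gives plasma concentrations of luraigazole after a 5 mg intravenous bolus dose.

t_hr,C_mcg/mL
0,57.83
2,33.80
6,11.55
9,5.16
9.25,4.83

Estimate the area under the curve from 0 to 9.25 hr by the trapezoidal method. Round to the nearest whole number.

Trapezoidal AUC_0→9.25:
  [0→2]: (57.83+33.80)/2 × 2 = 91.63
  [2→6]: (33.80+11.55)/2 × 4 = 90.7
  [6→9]: (11.55+5.16)/2 × 3 = 25.065
  [9→9.25]: (5.16+4.83)/2 × 0.25 = 1.24875
  Sum = 208.64375 mcg/mL·hr

AUC = 209 mcg/mL·hr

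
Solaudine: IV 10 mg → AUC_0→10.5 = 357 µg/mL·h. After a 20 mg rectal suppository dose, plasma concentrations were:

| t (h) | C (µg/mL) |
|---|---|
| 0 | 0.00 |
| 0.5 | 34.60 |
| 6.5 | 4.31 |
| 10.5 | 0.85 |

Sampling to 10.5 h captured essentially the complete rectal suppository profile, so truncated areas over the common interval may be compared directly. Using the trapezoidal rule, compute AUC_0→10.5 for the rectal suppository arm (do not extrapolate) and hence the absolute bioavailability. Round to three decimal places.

F = 0.190

Trapezoidal AUC_0→10.5 (rectal suppository):
  [0→0.5]: (0.00+34.60)/2 × 0.5 = 8.65
  [0.5→6.5]: (34.60+4.31)/2 × 6 = 116.73
  [6.5→10.5]: (4.31+0.85)/2 × 4 = 10.32
  Sum = 135.7 µg/mL·h
F = (AUC_ev/D_ev)/(AUC_iv/D_iv) = (135.7/20)/(357/10) = 6.785/35.7 = 0.1901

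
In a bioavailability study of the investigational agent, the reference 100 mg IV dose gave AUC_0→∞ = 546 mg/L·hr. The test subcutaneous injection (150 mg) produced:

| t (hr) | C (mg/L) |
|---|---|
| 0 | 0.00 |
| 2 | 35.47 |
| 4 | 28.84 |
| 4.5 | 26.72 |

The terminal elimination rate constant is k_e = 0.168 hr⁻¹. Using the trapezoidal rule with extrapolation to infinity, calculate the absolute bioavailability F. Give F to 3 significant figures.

F = 0.333

Trapezoidal AUC_0→4.5 (subcutaneous injection):
  [0→2]: (0.00+35.47)/2 × 2 = 35.47
  [2→4]: (35.47+28.84)/2 × 2 = 64.31
  [4→4.5]: (28.84+26.72)/2 × 0.5 = 13.89
  Sum = 113.67 mg/L·hr
Tail: C_last/k_e = 26.72/0.168 = 159.048
AUC_0→∞ (subcutaneous injection) = 113.67 + 159.048 = 272.718 mg/L·hr
F = (AUC_ev/D_ev)/(AUC_iv/D_iv) = (272.718/150)/(546/100) = 1.81812/5.46 = 0.3330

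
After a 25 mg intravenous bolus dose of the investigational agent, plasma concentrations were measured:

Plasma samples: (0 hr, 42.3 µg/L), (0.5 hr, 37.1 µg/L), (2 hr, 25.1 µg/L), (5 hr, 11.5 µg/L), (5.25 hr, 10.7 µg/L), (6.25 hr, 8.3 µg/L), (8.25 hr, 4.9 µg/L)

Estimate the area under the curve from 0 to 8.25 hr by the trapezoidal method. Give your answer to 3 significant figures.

AUC = 147 µg/L·hr

Trapezoidal AUC_0→8.25:
  [0→0.5]: (42.3+37.1)/2 × 0.5 = 19.85
  [0.5→2]: (37.1+25.1)/2 × 1.5 = 46.65
  [2→5]: (25.1+11.5)/2 × 3 = 54.9
  [5→5.25]: (11.5+10.7)/2 × 0.25 = 2.775
  [5.25→6.25]: (10.7+8.3)/2 × 1 = 9.5
  [6.25→8.25]: (8.3+4.9)/2 × 2 = 13.2
  Sum = 146.875 µg/L·hr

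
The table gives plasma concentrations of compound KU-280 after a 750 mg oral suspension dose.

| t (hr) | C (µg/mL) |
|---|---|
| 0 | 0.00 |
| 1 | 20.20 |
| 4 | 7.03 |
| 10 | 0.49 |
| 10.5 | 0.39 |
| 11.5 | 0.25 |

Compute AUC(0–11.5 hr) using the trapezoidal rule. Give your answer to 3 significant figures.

Trapezoidal AUC_0→11.5:
  [0→1]: (0.00+20.20)/2 × 1 = 10.1
  [1→4]: (20.20+7.03)/2 × 3 = 40.845
  [4→10]: (7.03+0.49)/2 × 6 = 22.56
  [10→10.5]: (0.49+0.39)/2 × 0.5 = 0.22
  [10.5→11.5]: (0.39+0.25)/2 × 1 = 0.32
  Sum = 74.045 µg/mL·hr

AUC = 74.0 µg/mL·hr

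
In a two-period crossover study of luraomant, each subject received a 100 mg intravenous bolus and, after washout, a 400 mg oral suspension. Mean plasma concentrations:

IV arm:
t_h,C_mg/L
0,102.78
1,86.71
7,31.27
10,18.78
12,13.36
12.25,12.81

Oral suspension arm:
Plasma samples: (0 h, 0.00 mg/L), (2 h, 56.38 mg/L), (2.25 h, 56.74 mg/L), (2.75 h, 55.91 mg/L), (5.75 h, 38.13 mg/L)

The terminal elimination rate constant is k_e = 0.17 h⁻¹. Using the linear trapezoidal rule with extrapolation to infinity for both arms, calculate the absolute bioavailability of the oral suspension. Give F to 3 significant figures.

Trapezoidal AUC_0→12.25 (IV):
  [0→1]: (102.78+86.71)/2 × 1 = 94.745
  [1→7]: (86.71+31.27)/2 × 6 = 353.94
  [7→10]: (31.27+18.78)/2 × 3 = 75.075
  [10→12]: (18.78+13.36)/2 × 2 = 32.14
  [12→12.25]: (13.36+12.81)/2 × 0.25 = 3.27125
  Sum = 559.17125 mg/L·h
IV tail: 12.81/0.17 = 75.353; AUC_iv,0→∞ = 559.17125 + 75.353 = 634.52425 mg/L·h
Trapezoidal AUC_0→5.75 (oral suspension):
  [0→2]: (0.00+56.38)/2 × 2 = 56.38
  [2→2.25]: (56.38+56.74)/2 × 0.25 = 14.14
  [2.25→2.75]: (56.74+55.91)/2 × 0.5 = 28.1625
  [2.75→5.75]: (55.91+38.13)/2 × 3 = 141.06
  Sum = 239.7425 mg/L·h
oral suspension tail: 38.13/0.17 = 224.294; AUC_ev,0→∞ = 239.7425 + 224.294 = 464.0365 mg/L·h
F = (AUC_ev/D_ev)/(AUC_iv/D_iv) = (464.0365/400)/(634.52425/100) = 1.16009/6.3452425 = 0.1828

F = 0.183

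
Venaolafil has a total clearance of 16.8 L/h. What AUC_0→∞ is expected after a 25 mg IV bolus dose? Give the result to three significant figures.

AUC_0→∞ = Dose_iv / CL
        = 25 / 16.8 = 1.4881 mg/L·h

AUC = 1.49 mg/L·h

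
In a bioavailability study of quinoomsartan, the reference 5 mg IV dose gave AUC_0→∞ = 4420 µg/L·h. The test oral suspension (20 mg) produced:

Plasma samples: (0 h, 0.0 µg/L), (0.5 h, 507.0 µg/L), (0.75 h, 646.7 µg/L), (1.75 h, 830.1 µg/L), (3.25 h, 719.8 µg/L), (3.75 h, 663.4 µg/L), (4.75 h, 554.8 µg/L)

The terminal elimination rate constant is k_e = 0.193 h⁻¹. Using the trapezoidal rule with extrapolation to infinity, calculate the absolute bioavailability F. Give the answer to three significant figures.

Trapezoidal AUC_0→4.75 (oral suspension):
  [0→0.5]: (0.0+507.0)/2 × 0.5 = 126.75
  [0.5→0.75]: (507.0+646.7)/2 × 0.25 = 144.2125
  [0.75→1.75]: (646.7+830.1)/2 × 1 = 738.4
  [1.75→3.25]: (830.1+719.8)/2 × 1.5 = 1162.425
  [3.25→3.75]: (719.8+663.4)/2 × 0.5 = 345.8
  [3.75→4.75]: (663.4+554.8)/2 × 1 = 609.1
  Sum = 3126.6875 µg/L·h
Tail: C_last/k_e = 554.8/0.193 = 2874.611
AUC_0→∞ (oral suspension) = 3126.6875 + 2874.611 = 6001.2985 µg/L·h
F = (AUC_ev/D_ev)/(AUC_iv/D_iv) = (6001.2985/20)/(4420/5) = 300.065/884 = 0.3394

F = 0.339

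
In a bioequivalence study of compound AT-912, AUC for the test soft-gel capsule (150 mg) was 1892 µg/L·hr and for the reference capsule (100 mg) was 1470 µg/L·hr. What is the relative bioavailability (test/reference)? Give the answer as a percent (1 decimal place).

F_rel = 85.8%

F_rel = (AUC_test/D_test) / (AUC_ref/D_ref)
      = (1892/150) / (1470/100)
      = 12.6133 / 14.7 = 0.8580 = 85.80%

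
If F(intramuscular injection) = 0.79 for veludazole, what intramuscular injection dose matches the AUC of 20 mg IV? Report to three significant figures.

For equal systemic exposure: F × D_ev = D_iv
D_ev = D_iv / F = 20 / 0.79 = 25.3165 mg

D_intramuscular = 25.3 mg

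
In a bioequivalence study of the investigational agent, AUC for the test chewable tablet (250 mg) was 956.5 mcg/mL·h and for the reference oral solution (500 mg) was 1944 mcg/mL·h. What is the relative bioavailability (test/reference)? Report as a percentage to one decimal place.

F_rel = (AUC_test/D_test) / (AUC_ref/D_ref)
      = (956.5/250) / (1944/500)
      = 3.826 / 3.888 = 0.9841 = 98.41%

F_rel = 98.4%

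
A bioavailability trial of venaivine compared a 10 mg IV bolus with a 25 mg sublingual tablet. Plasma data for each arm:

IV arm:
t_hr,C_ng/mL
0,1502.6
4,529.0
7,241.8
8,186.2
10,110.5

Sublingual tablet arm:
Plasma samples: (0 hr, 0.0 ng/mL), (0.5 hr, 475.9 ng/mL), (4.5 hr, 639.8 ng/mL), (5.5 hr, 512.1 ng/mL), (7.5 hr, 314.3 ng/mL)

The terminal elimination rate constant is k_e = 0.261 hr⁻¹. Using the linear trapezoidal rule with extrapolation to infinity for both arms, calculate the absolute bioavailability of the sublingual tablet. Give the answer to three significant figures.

F = 0.322

Trapezoidal AUC_0→10 (IV):
  [0→4]: (1502.6+529.0)/2 × 4 = 4063.2
  [4→7]: (529.0+241.8)/2 × 3 = 1156.2
  [7→8]: (241.8+186.2)/2 × 1 = 214.0
  [8→10]: (186.2+110.5)/2 × 2 = 296.7
  Sum = 5730.1 ng/mL·hr
IV tail: 110.5/0.261 = 423.372; AUC_iv,0→∞ = 5730.1 + 423.372 = 6153.472 ng/mL·hr
Trapezoidal AUC_0→7.5 (sublingual tablet):
  [0→0.5]: (0.0+475.9)/2 × 0.5 = 118.975
  [0.5→4.5]: (475.9+639.8)/2 × 4 = 2231.4
  [4.5→5.5]: (639.8+512.1)/2 × 1 = 575.95
  [5.5→7.5]: (512.1+314.3)/2 × 2 = 826.4
  Sum = 3752.725 ng/mL·hr
sublingual tablet tail: 314.3/0.261 = 1204.215; AUC_ev,0→∞ = 3752.725 + 1204.215 = 4956.94 ng/mL·hr
F = (AUC_ev/D_ev)/(AUC_iv/D_iv) = (4956.94/25)/(6153.472/10) = 198.2776/615.3472 = 0.3222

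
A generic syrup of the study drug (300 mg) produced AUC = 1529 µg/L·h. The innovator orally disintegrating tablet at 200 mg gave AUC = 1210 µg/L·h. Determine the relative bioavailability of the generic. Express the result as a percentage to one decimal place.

F_rel = (AUC_test/D_test) / (AUC_ref/D_ref)
      = (1529/300) / (1210/200)
      = 5.09667 / 6.05 = 0.8424 = 84.24%

F_rel = 84.2%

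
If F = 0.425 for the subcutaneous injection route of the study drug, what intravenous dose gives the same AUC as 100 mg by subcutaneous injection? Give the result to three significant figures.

Systemic exposure from an extravascular dose = F × D_ev, so the equivalent IV dose is F × D_ev.
D_iv = F × D_ev = 0.425 × 100 = 42.5 mg

D_iv = 42.5 mg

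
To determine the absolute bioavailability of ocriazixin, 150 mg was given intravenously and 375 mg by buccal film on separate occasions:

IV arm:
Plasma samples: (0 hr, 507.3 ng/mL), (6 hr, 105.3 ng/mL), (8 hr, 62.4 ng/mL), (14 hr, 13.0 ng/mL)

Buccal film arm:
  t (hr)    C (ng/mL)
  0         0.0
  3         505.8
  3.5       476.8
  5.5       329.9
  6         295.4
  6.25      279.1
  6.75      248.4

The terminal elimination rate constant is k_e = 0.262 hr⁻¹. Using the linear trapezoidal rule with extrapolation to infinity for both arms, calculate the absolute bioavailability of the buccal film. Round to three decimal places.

Trapezoidal AUC_0→14 (IV):
  [0→6]: (507.3+105.3)/2 × 6 = 1837.8
  [6→8]: (105.3+62.4)/2 × 2 = 167.7
  [8→14]: (62.4+13.0)/2 × 6 = 226.2
  Sum = 2231.7 ng/mL·hr
IV tail: 13.0/0.262 = 49.618; AUC_iv,0→∞ = 2231.7 + 49.618 = 2281.318 ng/mL·hr
Trapezoidal AUC_0→6.75 (buccal film):
  [0→3]: (0.0+505.8)/2 × 3 = 758.7
  [3→3.5]: (505.8+476.8)/2 × 0.5 = 245.65
  [3.5→5.5]: (476.8+329.9)/2 × 2 = 806.7
  [5.5→6]: (329.9+295.4)/2 × 0.5 = 156.325
  [6→6.25]: (295.4+279.1)/2 × 0.25 = 71.8125
  [6.25→6.75]: (279.1+248.4)/2 × 0.5 = 131.875
  Sum = 2171.0625 ng/mL·hr
buccal film tail: 248.4/0.262 = 948.092; AUC_ev,0→∞ = 2171.0625 + 948.092 = 3119.1545 ng/mL·hr
F = (AUC_ev/D_ev)/(AUC_iv/D_iv) = (3119.1545/375)/(2281.318/150) = 8.31775/15.2088 = 0.5469

F = 0.547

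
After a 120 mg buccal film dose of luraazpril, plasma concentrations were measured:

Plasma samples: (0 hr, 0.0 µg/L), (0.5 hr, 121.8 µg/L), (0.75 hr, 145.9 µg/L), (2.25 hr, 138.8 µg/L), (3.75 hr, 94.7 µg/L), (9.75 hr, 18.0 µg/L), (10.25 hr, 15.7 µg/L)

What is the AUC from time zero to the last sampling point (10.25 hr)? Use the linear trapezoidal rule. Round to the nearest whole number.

AUC = 799 µg/L·hr

Trapezoidal AUC_0→10.25:
  [0→0.5]: (0.0+121.8)/2 × 0.5 = 30.45
  [0.5→0.75]: (121.8+145.9)/2 × 0.25 = 33.4625
  [0.75→2.25]: (145.9+138.8)/2 × 1.5 = 213.525
  [2.25→3.75]: (138.8+94.7)/2 × 1.5 = 175.125
  [3.75→9.75]: (94.7+18.0)/2 × 6 = 338.1
  [9.75→10.25]: (18.0+15.7)/2 × 0.5 = 8.425
  Sum = 799.0875 µg/L·hr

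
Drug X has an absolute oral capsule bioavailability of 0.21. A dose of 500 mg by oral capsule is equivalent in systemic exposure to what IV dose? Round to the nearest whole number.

D_iv = 105 mg

Systemic exposure from an extravascular dose = F × D_ev, so the equivalent IV dose is F × D_ev.
D_iv = F × D_ev = 0.21 × 500 = 105 mg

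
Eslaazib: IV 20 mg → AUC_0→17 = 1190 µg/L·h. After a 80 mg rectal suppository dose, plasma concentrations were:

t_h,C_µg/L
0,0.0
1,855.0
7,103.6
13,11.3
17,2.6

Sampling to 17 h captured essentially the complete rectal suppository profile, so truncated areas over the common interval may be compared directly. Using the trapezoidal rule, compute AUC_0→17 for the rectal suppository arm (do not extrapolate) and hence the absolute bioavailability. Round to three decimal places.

F = 0.772

Trapezoidal AUC_0→17 (rectal suppository):
  [0→1]: (0.0+855.0)/2 × 1 = 427.5
  [1→7]: (855.0+103.6)/2 × 6 = 2875.8
  [7→13]: (103.6+11.3)/2 × 6 = 344.7
  [13→17]: (11.3+2.6)/2 × 4 = 27.8
  Sum = 3675.8 µg/L·h
F = (AUC_ev/D_ev)/(AUC_iv/D_iv) = (3675.8/80)/(1190/20) = 45.9475/59.5 = 0.7722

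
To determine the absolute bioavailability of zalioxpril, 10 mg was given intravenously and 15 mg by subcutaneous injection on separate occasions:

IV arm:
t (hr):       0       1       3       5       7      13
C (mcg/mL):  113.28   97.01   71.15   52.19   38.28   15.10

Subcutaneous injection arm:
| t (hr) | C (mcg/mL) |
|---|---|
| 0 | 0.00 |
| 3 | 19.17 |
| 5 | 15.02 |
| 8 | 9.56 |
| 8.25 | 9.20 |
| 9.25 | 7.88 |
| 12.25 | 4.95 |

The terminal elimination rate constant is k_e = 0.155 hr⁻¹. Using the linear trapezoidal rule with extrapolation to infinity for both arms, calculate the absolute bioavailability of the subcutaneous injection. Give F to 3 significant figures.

Trapezoidal AUC_0→13 (IV):
  [0→1]: (113.28+97.01)/2 × 1 = 105.145
  [1→3]: (97.01+71.15)/2 × 2 = 168.16
  [3→5]: (71.15+52.19)/2 × 2 = 123.34
  [5→7]: (52.19+38.28)/2 × 2 = 90.47
  [7→13]: (38.28+15.10)/2 × 6 = 160.14
  Sum = 647.255 mcg/mL·hr
IV tail: 15.10/0.155 = 97.419; AUC_iv,0→∞ = 647.255 + 97.419 = 744.674 mcg/mL·hr
Trapezoidal AUC_0→12.25 (subcutaneous injection):
  [0→3]: (0.00+19.17)/2 × 3 = 28.755
  [3→5]: (19.17+15.02)/2 × 2 = 34.19
  [5→8]: (15.02+9.56)/2 × 3 = 36.87
  [8→8.25]: (9.56+9.20)/2 × 0.25 = 2.345
  [8.25→9.25]: (9.20+7.88)/2 × 1 = 8.54
  [9.25→12.25]: (7.88+4.95)/2 × 3 = 19.245
  Sum = 129.945 mcg/mL·hr
subcutaneous injection tail: 4.95/0.155 = 31.935; AUC_ev,0→∞ = 129.945 + 31.935 = 161.88 mcg/mL·hr
F = (AUC_ev/D_ev)/(AUC_iv/D_iv) = (161.88/15)/(744.674/10) = 10.792/74.4674 = 0.1449

F = 0.145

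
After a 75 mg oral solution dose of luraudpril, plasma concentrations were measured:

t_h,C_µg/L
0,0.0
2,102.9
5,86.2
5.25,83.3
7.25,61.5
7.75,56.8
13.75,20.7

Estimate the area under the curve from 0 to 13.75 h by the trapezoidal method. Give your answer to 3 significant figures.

Trapezoidal AUC_0→13.75:
  [0→2]: (0.0+102.9)/2 × 2 = 102.9
  [2→5]: (102.9+86.2)/2 × 3 = 283.65
  [5→5.25]: (86.2+83.3)/2 × 0.25 = 21.1875
  [5.25→7.25]: (83.3+61.5)/2 × 2 = 144.8
  [7.25→7.75]: (61.5+56.8)/2 × 0.5 = 29.575
  [7.75→13.75]: (56.8+20.7)/2 × 6 = 232.5
  Sum = 814.6125 µg/L·h

AUC = 815 µg/L·h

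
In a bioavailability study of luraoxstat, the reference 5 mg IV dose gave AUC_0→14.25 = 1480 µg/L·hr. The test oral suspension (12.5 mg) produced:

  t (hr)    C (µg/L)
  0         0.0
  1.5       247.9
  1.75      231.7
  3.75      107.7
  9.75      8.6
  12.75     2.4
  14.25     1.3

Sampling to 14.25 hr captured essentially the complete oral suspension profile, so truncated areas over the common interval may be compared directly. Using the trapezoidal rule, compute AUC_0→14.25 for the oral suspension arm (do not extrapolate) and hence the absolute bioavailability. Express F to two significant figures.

Trapezoidal AUC_0→14.25 (oral suspension):
  [0→1.5]: (0.0+247.9)/2 × 1.5 = 185.925
  [1.5→1.75]: (247.9+231.7)/2 × 0.25 = 59.95
  [1.75→3.75]: (231.7+107.7)/2 × 2 = 339.4
  [3.75→9.75]: (107.7+8.6)/2 × 6 = 348.9
  [9.75→12.75]: (8.6+2.4)/2 × 3 = 16.5
  [12.75→14.25]: (2.4+1.3)/2 × 1.5 = 2.775
  Sum = 953.45 µg/L·hr
F = (AUC_ev/D_ev)/(AUC_iv/D_iv) = (953.45/12.5)/(1480/5) = 76.276/296 = 0.2577

F = 0.26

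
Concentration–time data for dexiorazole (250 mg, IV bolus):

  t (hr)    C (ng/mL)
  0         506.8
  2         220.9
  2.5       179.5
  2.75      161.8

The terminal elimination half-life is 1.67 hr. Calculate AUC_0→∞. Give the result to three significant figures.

AUC = 1260 ng/mL·hr

Trapezoidal AUC_0→2.75:
  [0→2]: (506.8+220.9)/2 × 2 = 727.7
  [2→2.5]: (220.9+179.5)/2 × 0.5 = 100.1
  [2.5→2.75]: (179.5+161.8)/2 × 0.25 = 42.6625
  Sum = 870.4625 ng/mL·hr
k_e = ln2 / t½ = 0.693147 / 1.67 = 0.4151 hr^-1
Extrapolated tail: C_last / k_e = 161.8 / 0.4151 = 389.786
AUC_0→∞ = 870.4625 + 389.786 = 1260.2485 ng/mL·hr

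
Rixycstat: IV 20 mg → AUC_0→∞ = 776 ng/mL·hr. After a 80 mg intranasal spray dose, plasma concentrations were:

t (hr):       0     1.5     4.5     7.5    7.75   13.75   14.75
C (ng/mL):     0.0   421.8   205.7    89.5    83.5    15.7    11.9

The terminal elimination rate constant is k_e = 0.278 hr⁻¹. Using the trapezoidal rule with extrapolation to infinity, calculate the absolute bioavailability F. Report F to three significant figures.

F = 0.669

Trapezoidal AUC_0→14.75 (intranasal spray):
  [0→1.5]: (0.0+421.8)/2 × 1.5 = 316.35
  [1.5→4.5]: (421.8+205.7)/2 × 3 = 941.25
  [4.5→7.5]: (205.7+89.5)/2 × 3 = 442.8
  [7.5→7.75]: (89.5+83.5)/2 × 0.25 = 21.625
  [7.75→13.75]: (83.5+15.7)/2 × 6 = 297.6
  [13.75→14.75]: (15.7+11.9)/2 × 1 = 13.8
  Sum = 2033.425 ng/mL·hr
Tail: C_last/k_e = 11.9/0.278 = 42.806
AUC_0→∞ (intranasal spray) = 2033.425 + 42.806 = 2076.231 ng/mL·hr
F = (AUC_ev/D_ev)/(AUC_iv/D_iv) = (2076.231/80)/(776/20) = 25.9529/38.8 = 0.6689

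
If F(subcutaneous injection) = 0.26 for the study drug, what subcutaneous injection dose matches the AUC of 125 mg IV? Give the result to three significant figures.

D_subcutaneous = 481 mg

For equal systemic exposure: F × D_ev = D_iv
D_ev = D_iv / F = 125 / 0.26 = 480.769 mg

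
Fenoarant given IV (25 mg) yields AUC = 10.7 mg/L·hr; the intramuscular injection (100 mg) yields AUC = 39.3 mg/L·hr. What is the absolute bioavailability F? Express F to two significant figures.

F = (AUC_ev / D_ev) / (AUC_iv / D_iv)
  = (39.3/100) / (10.7/25)
  = 0.393 / 0.428 = 0.9182

F = 0.92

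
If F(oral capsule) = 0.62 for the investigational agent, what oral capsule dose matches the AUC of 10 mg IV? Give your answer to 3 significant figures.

For equal systemic exposure: F × D_ev = D_iv
D_ev = D_iv / F = 10 / 0.62 = 16.129 mg

D_oral = 16.1 mg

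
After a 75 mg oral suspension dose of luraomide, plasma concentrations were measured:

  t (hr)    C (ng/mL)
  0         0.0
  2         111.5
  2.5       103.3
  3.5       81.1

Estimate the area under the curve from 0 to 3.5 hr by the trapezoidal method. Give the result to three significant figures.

AUC = 257 ng/mL·hr

Trapezoidal AUC_0→3.5:
  [0→2]: (0.0+111.5)/2 × 2 = 111.5
  [2→2.5]: (111.5+103.3)/2 × 0.5 = 53.7
  [2.5→3.5]: (103.3+81.1)/2 × 1 = 92.2
  Sum = 257.4 ng/mL·hr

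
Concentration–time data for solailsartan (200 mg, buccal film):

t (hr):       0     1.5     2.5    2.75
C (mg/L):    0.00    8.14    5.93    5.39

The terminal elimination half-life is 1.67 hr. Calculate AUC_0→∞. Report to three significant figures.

Trapezoidal AUC_0→2.75:
  [0→1.5]: (0.00+8.14)/2 × 1.5 = 6.105
  [1.5→2.5]: (8.14+5.93)/2 × 1 = 7.035
  [2.5→2.75]: (5.93+5.39)/2 × 0.25 = 1.415
  Sum = 14.555 mg/L·hr
k_e = ln2 / t½ = 0.693147 / 1.67 = 0.4151 hr^-1
Extrapolated tail: C_last / k_e = 5.39 / 0.4151 = 12.985
AUC_0→∞ = 14.555 + 12.985 = 27.54 mg/L·hr

AUC = 27.5 mg/L·hr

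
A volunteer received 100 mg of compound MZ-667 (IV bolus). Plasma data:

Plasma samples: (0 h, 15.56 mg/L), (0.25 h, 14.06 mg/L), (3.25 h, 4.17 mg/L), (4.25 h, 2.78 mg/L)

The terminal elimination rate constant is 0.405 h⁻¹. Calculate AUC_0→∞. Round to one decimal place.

Trapezoidal AUC_0→4.25:
  [0→0.25]: (15.56+14.06)/2 × 0.25 = 3.7025
  [0.25→3.25]: (14.06+4.17)/2 × 3 = 27.345
  [3.25→4.25]: (4.17+2.78)/2 × 1 = 3.475
  Sum = 34.5225 mg/L·h
Extrapolated tail: C_last / k_e = 2.78 / 0.405 = 6.864
AUC_0→∞ = 34.5225 + 6.864 = 41.3865 mg/L·h

AUC = 41.4 mg/L·h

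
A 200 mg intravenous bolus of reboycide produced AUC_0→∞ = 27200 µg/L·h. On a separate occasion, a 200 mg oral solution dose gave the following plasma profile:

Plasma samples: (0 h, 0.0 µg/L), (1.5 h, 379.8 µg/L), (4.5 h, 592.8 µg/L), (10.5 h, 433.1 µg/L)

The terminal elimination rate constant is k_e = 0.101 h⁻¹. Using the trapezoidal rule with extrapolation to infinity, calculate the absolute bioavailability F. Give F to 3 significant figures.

Trapezoidal AUC_0→10.5 (oral solution):
  [0→1.5]: (0.0+379.8)/2 × 1.5 = 284.85
  [1.5→4.5]: (379.8+592.8)/2 × 3 = 1458.9
  [4.5→10.5]: (592.8+433.1)/2 × 6 = 3077.7
  Sum = 4821.45 µg/L·h
Tail: C_last/k_e = 433.1/0.101 = 4288.119
AUC_0→∞ (oral solution) = 4821.45 + 4288.119 = 9109.569 µg/L·h
F = (AUC_ev/D_ev)/(AUC_iv/D_iv) = (9109.569/200)/(27200/200) = 45.547845/136 = 0.3349

F = 0.335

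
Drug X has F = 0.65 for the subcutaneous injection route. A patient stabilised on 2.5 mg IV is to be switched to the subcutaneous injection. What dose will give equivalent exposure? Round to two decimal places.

For equal systemic exposure: F × D_ev = D_iv
D_ev = D_iv / F = 2.5 / 0.65 = 3.84615 mg

D_subcutaneous = 3.85 mg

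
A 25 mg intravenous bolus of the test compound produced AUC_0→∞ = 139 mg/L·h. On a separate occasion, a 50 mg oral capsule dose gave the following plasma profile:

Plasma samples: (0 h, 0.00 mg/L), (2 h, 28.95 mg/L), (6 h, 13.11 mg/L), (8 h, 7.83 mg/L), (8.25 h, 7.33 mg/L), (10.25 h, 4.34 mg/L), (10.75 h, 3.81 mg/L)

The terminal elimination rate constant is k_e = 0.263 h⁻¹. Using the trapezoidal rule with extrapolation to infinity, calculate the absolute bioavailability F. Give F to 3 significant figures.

F = 0.590

Trapezoidal AUC_0→10.75 (oral capsule):
  [0→2]: (0.00+28.95)/2 × 2 = 28.95
  [2→6]: (28.95+13.11)/2 × 4 = 84.12
  [6→8]: (13.11+7.83)/2 × 2 = 20.94
  [8→8.25]: (7.83+7.33)/2 × 0.25 = 1.895
  [8.25→10.25]: (7.33+4.34)/2 × 2 = 11.67
  [10.25→10.75]: (4.34+3.81)/2 × 0.5 = 2.0375
  Sum = 149.6125 mg/L·h
Tail: C_last/k_e = 3.81/0.263 = 14.487
AUC_0→∞ (oral capsule) = 149.6125 + 14.487 = 164.0995 mg/L·h
F = (AUC_ev/D_ev)/(AUC_iv/D_iv) = (164.0995/50)/(139/25) = 3.28199/5.56 = 0.5903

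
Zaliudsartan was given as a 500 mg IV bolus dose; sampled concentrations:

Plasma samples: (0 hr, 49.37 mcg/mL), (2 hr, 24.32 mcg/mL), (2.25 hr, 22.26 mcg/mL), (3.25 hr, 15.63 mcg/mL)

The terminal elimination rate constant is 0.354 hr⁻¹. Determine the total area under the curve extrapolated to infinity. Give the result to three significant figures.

AUC = 143 mcg/mL·hr

Trapezoidal AUC_0→3.25:
  [0→2]: (49.37+24.32)/2 × 2 = 73.69
  [2→2.25]: (24.32+22.26)/2 × 0.25 = 5.8225
  [2.25→3.25]: (22.26+15.63)/2 × 1 = 18.945
  Sum = 98.4575 mcg/mL·hr
Extrapolated tail: C_last / k_e = 15.63 / 0.354 = 44.153
AUC_0→∞ = 98.4575 + 44.153 = 142.6105 mcg/mL·hr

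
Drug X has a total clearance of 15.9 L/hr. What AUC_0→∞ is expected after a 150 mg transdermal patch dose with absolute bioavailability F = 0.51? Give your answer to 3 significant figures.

AUC = 4.81 mg/L·hr

AUC_0→∞ = F × Dose / CL
        = 0.51 × 150 / 15.9 = 4.81132 mg/L·hr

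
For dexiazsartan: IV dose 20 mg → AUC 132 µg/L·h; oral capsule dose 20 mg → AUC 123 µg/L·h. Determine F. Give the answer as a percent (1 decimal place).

F = (AUC_ev / D_ev) / (AUC_iv / D_iv)
  = (123/20) / (132/20)
  = 6.15 / 6.6 = 0.9318
  = 93.18%

F = 93.2%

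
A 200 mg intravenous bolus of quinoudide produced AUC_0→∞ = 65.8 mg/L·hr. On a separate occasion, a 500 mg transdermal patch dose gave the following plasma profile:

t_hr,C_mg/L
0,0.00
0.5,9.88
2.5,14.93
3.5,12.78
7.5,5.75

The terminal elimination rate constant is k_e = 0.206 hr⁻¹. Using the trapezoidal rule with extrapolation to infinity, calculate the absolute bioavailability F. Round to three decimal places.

F = 0.645

Trapezoidal AUC_0→7.5 (transdermal patch):
  [0→0.5]: (0.00+9.88)/2 × 0.5 = 2.47
  [0.5→2.5]: (9.88+14.93)/2 × 2 = 24.81
  [2.5→3.5]: (14.93+12.78)/2 × 1 = 13.855
  [3.5→7.5]: (12.78+5.75)/2 × 4 = 37.06
  Sum = 78.195 mg/L·hr
Tail: C_last/k_e = 5.75/0.206 = 27.913
AUC_0→∞ (transdermal patch) = 78.195 + 27.913 = 106.108 mg/L·hr
F = (AUC_ev/D_ev)/(AUC_iv/D_iv) = (106.108/500)/(65.8/200) = 0.212216/0.329 = 0.6450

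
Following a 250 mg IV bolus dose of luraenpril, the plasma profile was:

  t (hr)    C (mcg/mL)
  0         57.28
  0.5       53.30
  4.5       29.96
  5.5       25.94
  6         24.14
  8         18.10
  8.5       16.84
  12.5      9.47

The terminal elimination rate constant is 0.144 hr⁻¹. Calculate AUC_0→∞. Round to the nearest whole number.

Trapezoidal AUC_0→12.5:
  [0→0.5]: (57.28+53.30)/2 × 0.5 = 27.645
  [0.5→4.5]: (53.30+29.96)/2 × 4 = 166.52
  [4.5→5.5]: (29.96+25.94)/2 × 1 = 27.95
  [5.5→6]: (25.94+24.14)/2 × 0.5 = 12.52
  [6→8]: (24.14+18.10)/2 × 2 = 42.24
  [8→8.5]: (18.10+16.84)/2 × 0.5 = 8.735
  [8.5→12.5]: (16.84+9.47)/2 × 4 = 52.62
  Sum = 338.23 mcg/mL·hr
Extrapolated tail: C_last / k_e = 9.47 / 0.144 = 65.764
AUC_0→∞ = 338.23 + 65.764 = 403.994 mcg/mL·hr

AUC = 404 mcg/mL·hr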